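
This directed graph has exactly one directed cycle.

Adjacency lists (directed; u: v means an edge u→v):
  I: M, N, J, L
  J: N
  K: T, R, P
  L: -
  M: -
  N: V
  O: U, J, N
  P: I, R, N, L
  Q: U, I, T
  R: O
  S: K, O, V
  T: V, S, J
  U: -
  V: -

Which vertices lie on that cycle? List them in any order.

K, S, T

DFS with gray/black marking from T:
T gray
  V gray
  V black
  S gray
    K gray
      K→T: T is gray → back edge
Back edge closes the cycle T → S → K → T; its vertices are {K, S, T}.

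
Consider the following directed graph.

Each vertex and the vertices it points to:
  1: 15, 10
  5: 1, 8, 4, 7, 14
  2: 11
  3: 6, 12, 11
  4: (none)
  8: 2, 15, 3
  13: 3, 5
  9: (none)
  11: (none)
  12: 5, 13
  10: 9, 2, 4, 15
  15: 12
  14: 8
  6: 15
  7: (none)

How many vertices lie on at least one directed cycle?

10

A vertex is on a directed cycle iff it belongs to a strongly connected component of size ≥ 2 (or has a self-loop).
The vertices on cycles are {1, 3, 5, 6, 8, 10, 12, 13, 14, 15} — 10 in total.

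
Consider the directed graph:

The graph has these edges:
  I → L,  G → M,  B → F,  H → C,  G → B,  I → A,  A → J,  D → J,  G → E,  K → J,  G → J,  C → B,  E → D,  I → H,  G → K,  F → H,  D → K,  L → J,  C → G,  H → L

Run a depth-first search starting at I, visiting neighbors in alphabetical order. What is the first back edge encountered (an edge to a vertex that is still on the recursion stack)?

F->H

DFS from I (visiting neighbors in alphabetical order); mark gray on enter, black on exit:
I gray
  A gray
    J gray
    J black
  A black
  H gray
    C gray
      B gray
        F gray
          F→H: H is gray → back edge
First back edge: F → H.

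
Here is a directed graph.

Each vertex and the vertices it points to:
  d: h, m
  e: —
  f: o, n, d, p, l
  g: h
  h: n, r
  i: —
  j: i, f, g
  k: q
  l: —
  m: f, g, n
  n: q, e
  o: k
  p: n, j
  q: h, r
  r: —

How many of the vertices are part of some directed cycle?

A vertex is on a directed cycle iff it belongs to a strongly connected component of size ≥ 2 (or has a self-loop).
The vertices on cycles are {d, f, h, j, m, n, p, q} — 8 in total.

8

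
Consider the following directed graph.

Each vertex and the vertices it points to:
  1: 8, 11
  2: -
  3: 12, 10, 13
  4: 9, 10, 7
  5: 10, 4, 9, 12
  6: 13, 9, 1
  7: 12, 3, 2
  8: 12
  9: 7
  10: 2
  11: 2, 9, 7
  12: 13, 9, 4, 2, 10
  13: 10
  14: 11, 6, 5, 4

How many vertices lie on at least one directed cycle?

5

A vertex is on a directed cycle iff it belongs to a strongly connected component of size ≥ 2 (or has a self-loop).
The vertices on cycles are {3, 4, 7, 9, 12} — 5 in total.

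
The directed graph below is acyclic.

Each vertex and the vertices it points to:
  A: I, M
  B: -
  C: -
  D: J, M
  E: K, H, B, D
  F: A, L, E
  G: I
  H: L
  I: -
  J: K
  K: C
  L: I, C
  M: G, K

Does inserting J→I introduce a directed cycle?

No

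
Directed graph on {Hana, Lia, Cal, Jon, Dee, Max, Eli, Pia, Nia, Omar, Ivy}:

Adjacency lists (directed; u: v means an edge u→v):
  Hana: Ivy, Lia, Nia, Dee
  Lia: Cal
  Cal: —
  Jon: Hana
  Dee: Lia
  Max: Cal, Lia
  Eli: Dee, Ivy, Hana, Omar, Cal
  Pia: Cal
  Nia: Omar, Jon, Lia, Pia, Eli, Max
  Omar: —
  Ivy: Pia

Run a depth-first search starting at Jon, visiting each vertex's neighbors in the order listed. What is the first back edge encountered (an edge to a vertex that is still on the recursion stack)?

Nia->Jon

DFS from Jon (visiting each vertex's neighbors in the order listed); mark gray on enter, black on exit:
Jon gray
  Hana gray
    Ivy gray
      Pia gray
        Cal gray
        Cal black
      Pia black
    Ivy black
    Lia gray
      Lia→Cal: Cal black — skip
    Lia black
    Nia gray
      Omar gray
      Omar black
      Nia→Jon: Jon is gray → back edge
First back edge: Nia → Jon.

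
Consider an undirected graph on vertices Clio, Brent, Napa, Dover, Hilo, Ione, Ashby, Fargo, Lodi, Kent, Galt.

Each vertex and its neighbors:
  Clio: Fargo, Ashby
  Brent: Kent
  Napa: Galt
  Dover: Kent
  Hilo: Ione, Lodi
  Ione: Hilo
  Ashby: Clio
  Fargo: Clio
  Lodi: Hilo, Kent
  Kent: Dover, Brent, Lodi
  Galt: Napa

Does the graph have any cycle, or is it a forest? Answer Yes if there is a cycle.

No

DFS, tracking each vertex's parent; an edge to a visited non-parent vertex closes a cycle.
Start from Napa:
visit Napa (parent –)
  visit Galt (parent Napa)
    Galt–Napa: parent, skip
visit Clio (parent –)
  visit Fargo (parent Clio)
    Fargo–Clio: parent, skip
  visit Ashby (parent Clio)
    Ashby–Clio: parent, skip
visit Brent (parent –)
  visit Kent (parent Brent)
    visit Dover (parent Kent)
      Dover–Kent: parent, skip
    Kent–Brent: parent, skip
    visit Lodi (parent Kent)
      visit Hilo (parent Lodi)
        visit Ione (parent Hilo)
          Ione–Hilo: parent, skip
        Hilo–Lodi: parent, skip
      Lodi–Kent: parent, skip
No non-parent visited neighbor found — the graph is a forest.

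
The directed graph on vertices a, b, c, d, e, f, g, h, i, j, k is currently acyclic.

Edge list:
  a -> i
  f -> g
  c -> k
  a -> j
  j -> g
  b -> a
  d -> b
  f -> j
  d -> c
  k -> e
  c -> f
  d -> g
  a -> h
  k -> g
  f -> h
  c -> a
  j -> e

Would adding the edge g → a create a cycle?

Adding g→a creates a cycle iff a can already reach g.
Path from a: a → j → g.
So a → … → g → a is a cycle.

Yes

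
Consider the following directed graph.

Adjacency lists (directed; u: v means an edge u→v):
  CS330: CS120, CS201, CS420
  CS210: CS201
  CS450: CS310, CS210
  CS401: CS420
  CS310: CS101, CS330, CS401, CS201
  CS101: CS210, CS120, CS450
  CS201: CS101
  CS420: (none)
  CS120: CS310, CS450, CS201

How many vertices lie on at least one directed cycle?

A vertex is on a directed cycle iff it belongs to a strongly connected component of size ≥ 2 (or has a self-loop).
The vertices on cycles are {CS101, CS120, CS201, CS210, CS310, CS330, CS450} — 7 in total.

7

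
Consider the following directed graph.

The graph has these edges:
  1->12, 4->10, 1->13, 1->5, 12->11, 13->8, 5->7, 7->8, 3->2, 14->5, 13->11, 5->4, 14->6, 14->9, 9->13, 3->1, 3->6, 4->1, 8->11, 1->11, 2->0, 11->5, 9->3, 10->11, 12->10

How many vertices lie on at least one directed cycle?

A vertex is on a directed cycle iff it belongs to a strongly connected component of size ≥ 2 (or has a self-loop).
The vertices on cycles are {1, 4, 5, 7, 8, 10, 11, 12, 13} — 9 in total.

9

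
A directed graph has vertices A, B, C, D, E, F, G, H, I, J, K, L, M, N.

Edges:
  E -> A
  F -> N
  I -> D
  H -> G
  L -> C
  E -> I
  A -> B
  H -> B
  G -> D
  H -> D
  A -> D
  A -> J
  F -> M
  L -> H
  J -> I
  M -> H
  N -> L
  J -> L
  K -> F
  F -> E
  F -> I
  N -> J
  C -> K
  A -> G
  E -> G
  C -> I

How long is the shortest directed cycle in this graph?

For each vertex v, BFS finds the shortest path from v back to v.
The shortest such closed walk is C → K → F → N → L → C, length 5.

5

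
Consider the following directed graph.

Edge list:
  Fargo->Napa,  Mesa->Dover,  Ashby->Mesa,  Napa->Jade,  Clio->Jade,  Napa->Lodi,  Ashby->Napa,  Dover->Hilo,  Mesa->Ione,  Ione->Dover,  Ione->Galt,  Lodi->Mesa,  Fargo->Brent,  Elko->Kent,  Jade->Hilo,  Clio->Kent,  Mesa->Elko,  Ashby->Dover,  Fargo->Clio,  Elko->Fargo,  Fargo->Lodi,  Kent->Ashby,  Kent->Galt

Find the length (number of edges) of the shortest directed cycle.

For each vertex v, BFS finds the shortest path from v back to v.
The shortest such closed walk is Mesa → Elko → Fargo → Lodi → Mesa, length 4.

4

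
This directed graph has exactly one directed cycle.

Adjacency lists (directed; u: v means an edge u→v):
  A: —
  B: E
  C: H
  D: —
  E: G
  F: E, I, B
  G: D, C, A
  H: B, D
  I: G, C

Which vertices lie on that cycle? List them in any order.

DFS with gray/black marking from E:
E gray
  G gray
    D gray
    D black
    C gray
      H gray
        B gray
          B→E: E is gray → back edge
Back edge closes the cycle E → G → C → H → B → E; its vertices are {B, C, E, G, H}.

B, C, E, G, H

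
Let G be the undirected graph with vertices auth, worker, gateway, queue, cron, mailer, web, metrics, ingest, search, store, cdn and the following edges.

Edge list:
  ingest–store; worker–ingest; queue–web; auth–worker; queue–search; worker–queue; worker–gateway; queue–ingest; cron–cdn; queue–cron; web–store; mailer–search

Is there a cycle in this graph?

Yes

DFS, tracking each vertex's parent; an edge to a visited non-parent vertex closes a cycle.
Start from search:
visit search (parent –)
  visit mailer (parent search)
    mailer–search: parent, skip
  visit queue (parent search)
    queue–search: parent, skip
    visit cron (parent queue)
      visit cdn (parent cron)
        cdn–cron: parent, skip
      cron–queue: parent, skip
    visit web (parent queue)
      web–queue: parent, skip
      visit store (parent web)
        visit ingest (parent store)
          visit worker (parent ingest)
            worker–ingest: parent, skip
            visit gateway (parent worker)
              gateway–worker: parent, skip
            worker–queue: queue visited and ≠ parent → cycle
Cycle: queue – web – store – ingest – worker – queue.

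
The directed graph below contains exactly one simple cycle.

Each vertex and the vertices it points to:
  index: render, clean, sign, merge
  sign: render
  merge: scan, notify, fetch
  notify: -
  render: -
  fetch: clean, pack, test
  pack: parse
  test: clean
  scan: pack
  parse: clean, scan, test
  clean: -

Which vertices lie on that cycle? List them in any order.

DFS with gray/black marking from pack:
pack gray
  parse gray
    clean gray
    clean black
    scan gray
      scan→pack: pack is gray → back edge
Back edge closes the cycle pack → parse → scan → pack; its vertices are {pack, scan, parse}.

pack, scan, parse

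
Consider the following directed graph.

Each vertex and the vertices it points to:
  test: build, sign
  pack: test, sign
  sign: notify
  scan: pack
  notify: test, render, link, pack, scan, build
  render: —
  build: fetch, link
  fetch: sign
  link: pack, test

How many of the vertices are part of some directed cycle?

8

A vertex is on a directed cycle iff it belongs to a strongly connected component of size ≥ 2 (or has a self-loop).
The vertices on cycles are {link, pack, scan, sign, test, build, fetch, notify} — 8 in total.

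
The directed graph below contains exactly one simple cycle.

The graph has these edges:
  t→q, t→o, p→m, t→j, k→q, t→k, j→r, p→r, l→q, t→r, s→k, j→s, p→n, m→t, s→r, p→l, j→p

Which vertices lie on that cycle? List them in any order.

j, m, p, t

DFS with gray/black marking from t:
t gray
  j gray
    p gray
      r gray
      r black
      n gray
      n black
      l gray
        q gray
        q black
      l black
      m gray
        m→t: t is gray → back edge
Back edge closes the cycle t → j → p → m → t; its vertices are {j, m, p, t}.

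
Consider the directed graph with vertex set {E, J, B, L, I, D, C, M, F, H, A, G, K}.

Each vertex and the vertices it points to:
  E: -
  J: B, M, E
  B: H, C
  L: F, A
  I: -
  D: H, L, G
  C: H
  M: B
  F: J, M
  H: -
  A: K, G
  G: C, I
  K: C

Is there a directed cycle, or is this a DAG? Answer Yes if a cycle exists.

No

DFS with white/gray/black marking, starting from B:
B gray
  H gray
  H black
  C gray
    C→H: H black — skip
  C black
B black
E gray
E black
J gray
  J→B: B black — skip
  M gray
    M→B: B black — skip
  M black
  J→E: E black — skip
J black
L gray
  F gray
    F→J: J black — skip
    F→M: M black — skip
  F black
  A gray
    K gray
      K→C: C black — skip
    K black
    G gray
      G→C: C black — skip
      I gray
      I black
    G black
  A black
L black
D gray
  D→H: H black — skip
  D→L: L black — skip
  D→G: G black — skip
D black
Every edge goes to a white or black vertex — no back edge, so the graph is acyclic.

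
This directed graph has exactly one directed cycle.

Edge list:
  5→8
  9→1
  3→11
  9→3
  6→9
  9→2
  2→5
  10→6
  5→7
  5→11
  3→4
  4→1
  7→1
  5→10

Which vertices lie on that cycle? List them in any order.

2, 5, 6, 9, 10

DFS with gray/black marking from 6:
6 gray
  9 gray
    2 gray
      5 gray
        10 gray
          10→6: 6 is gray → back edge
Back edge closes the cycle 6 → 9 → 2 → 5 → 10 → 6; its vertices are {2, 5, 6, 9, 10}.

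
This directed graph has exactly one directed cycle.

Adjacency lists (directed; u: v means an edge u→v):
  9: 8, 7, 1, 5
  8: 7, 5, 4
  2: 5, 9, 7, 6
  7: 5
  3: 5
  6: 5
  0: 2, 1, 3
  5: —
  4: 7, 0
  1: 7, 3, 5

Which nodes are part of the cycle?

0, 2, 4, 8, 9

DFS with gray/black marking from 4:
4 gray
  7 gray
    5 gray
    5 black
  7 black
  0 gray
    2 gray
      2→5: 5 black — skip
      9 gray
        8 gray
          8→7: 7 black — skip
          8→5: 5 black — skip
          8→4: 4 is gray → back edge
Back edge closes the cycle 4 → 0 → 2 → 9 → 8 → 4; its vertices are {0, 2, 4, 8, 9}.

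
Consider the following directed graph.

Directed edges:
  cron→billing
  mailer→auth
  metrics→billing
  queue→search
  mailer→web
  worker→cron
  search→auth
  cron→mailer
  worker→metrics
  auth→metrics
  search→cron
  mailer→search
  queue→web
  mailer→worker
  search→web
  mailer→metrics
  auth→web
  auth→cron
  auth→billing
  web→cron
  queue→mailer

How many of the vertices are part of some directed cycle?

6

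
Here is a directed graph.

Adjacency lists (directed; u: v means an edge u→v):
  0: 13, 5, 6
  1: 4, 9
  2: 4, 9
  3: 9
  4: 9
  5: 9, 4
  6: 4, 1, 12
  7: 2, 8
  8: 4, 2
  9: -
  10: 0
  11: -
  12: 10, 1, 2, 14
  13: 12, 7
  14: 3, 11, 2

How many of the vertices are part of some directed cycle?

5

A vertex is on a directed cycle iff it belongs to a strongly connected component of size ≥ 2 (or has a self-loop).
The vertices on cycles are {0, 6, 10, 12, 13} — 5 in total.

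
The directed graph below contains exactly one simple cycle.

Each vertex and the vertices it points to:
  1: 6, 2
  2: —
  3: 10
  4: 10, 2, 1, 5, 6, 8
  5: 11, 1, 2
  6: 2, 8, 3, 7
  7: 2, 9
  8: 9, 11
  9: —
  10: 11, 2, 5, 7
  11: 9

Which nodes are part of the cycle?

1, 3, 5, 6, 10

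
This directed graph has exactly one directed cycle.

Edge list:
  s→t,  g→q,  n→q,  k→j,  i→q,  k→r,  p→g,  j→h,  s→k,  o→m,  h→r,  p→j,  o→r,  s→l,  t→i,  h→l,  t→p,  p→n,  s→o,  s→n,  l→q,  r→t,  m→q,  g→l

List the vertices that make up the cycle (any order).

h, j, p, r, t

DFS with gray/black marking from t:
t gray
  i gray
    q gray
    q black
  i black
  p gray
    g gray
      l gray
        l→q: q black — skip
      l black
      g→q: q black — skip
    g black
    j gray
      h gray
        h→l: l black — skip
        r gray
          r→t: t is gray → back edge
Back edge closes the cycle t → p → j → h → r → t; its vertices are {h, j, p, r, t}.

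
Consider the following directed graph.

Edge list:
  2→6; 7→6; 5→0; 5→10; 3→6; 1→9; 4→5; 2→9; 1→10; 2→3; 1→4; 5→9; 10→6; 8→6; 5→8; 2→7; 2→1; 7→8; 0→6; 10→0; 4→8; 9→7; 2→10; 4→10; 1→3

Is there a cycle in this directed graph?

DFS with white/gray/black marking, starting from 9:
9 gray
  7 gray
    6 gray
    6 black
    8 gray
      8→6: 6 black — skip
    8 black
  7 black
9 black
0 gray
  0→6: 6 black — skip
0 black
1 gray
  1→9: 9 black — skip
  3 gray
    3→6: 6 black — skip
  3 black
  4 gray
    10 gray
      10→6: 6 black — skip
      10→0: 0 black — skip
    10 black
    4→8: 8 black — skip
    5 gray
      5→9: 9 black — skip
      5→10: 10 black — skip
      5→0: 0 black — skip
      5→8: 8 black — skip
    5 black
  4 black
  1→10: 10 black — skip
1 black
2 gray
  2→10: 10 black — skip
  2→7: 7 black — skip
  2→3: 3 black — skip
  2→1: 1 black — skip
  2→6: 6 black — skip
  2→9: 9 black — skip
2 black
Every edge goes to a white or black vertex — no back edge, so the graph is acyclic.

No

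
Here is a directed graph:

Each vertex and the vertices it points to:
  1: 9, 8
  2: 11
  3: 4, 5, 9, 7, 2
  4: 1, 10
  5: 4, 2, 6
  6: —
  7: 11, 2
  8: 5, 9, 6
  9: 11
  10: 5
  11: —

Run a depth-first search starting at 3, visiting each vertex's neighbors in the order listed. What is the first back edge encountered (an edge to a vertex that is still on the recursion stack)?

5→4

DFS from 3 (visiting each vertex's neighbors in the order listed); mark gray on enter, black on exit:
3 gray
  4 gray
    1 gray
      9 gray
        11 gray
        11 black
      9 black
      8 gray
        5 gray
          5→4: 4 is gray → back edge
First back edge: 5 → 4.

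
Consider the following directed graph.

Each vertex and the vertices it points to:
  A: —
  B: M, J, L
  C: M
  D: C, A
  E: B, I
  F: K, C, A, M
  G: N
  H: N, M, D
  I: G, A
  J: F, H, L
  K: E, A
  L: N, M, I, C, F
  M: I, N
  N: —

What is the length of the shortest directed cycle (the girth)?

For each vertex v, BFS finds the shortest path from v back to v.
The shortest such closed walk is B → L → F → K → E → B, length 5.

5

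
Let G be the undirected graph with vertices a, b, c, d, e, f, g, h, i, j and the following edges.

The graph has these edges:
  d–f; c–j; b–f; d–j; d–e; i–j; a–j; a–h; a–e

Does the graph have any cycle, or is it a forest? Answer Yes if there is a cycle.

DFS, tracking each vertex's parent; an edge to a visited non-parent vertex closes a cycle.
Start from c:
visit c (parent –)
  visit j (parent c)
    j–c: parent, skip
    visit a (parent j)
      visit e (parent a)
        e–a: parent, skip
        visit d (parent e)
          d–e: parent, skip
          d–j: j visited and ≠ parent → cycle
Cycle: j – a – e – d – j.

Yes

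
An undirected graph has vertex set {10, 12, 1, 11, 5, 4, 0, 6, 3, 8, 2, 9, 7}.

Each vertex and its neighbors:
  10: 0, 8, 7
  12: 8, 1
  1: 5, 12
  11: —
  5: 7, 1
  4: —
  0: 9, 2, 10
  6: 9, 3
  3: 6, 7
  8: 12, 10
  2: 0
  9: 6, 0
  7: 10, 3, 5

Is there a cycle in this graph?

Yes

DFS, tracking each vertex's parent; an edge to a visited non-parent vertex closes a cycle.
Start from 7:
visit 7 (parent –)
  visit 10 (parent 7)
    visit 0 (parent 10)
      visit 9 (parent 0)
        visit 6 (parent 9)
          6–9: parent, skip
          visit 3 (parent 6)
            3–6: parent, skip
            3–7: 7 visited and ≠ parent → cycle
Cycle: 7 – 10 – 0 – 9 – 6 – 3 – 7.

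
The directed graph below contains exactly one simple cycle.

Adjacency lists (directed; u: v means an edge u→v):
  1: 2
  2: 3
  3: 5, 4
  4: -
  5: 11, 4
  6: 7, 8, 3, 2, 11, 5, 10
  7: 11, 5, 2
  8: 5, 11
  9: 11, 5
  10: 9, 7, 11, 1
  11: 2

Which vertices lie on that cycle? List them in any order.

2, 3, 5, 11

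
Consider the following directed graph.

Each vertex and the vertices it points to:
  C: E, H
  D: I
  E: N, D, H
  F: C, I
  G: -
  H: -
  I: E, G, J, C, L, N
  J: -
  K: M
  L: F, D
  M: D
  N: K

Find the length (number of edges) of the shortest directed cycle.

For each vertex v, BFS finds the shortest path from v back to v.
The shortest such closed walk is I → L → D → I, length 3.

3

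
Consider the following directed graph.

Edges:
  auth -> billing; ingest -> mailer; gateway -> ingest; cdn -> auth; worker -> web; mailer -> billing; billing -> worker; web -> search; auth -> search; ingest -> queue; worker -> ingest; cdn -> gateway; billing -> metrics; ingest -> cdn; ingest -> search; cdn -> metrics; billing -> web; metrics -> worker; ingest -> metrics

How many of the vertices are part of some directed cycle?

8

A vertex is on a directed cycle iff it belongs to a strongly connected component of size ≥ 2 (or has a self-loop).
The vertices on cycles are {cdn, auth, ingest, mailer, worker, billing, gateway, metrics} — 8 in total.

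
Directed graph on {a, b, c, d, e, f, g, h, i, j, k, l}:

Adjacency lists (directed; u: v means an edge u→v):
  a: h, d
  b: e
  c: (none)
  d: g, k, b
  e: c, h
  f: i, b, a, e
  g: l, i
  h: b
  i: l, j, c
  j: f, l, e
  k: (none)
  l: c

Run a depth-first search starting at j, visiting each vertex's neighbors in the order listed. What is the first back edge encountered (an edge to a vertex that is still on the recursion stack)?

i->j

DFS from j (visiting each vertex's neighbors in the order listed); mark gray on enter, black on exit:
j gray
  f gray
    i gray
      l gray
        c gray
        c black
      l black
      i→j: j is gray → back edge
First back edge: i → j.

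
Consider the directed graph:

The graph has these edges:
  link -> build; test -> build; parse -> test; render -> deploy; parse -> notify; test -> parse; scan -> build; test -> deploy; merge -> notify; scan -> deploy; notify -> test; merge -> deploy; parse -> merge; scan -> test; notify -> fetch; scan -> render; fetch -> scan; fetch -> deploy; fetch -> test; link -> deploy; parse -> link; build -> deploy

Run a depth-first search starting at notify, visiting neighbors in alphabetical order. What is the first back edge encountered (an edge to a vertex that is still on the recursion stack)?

merge->notify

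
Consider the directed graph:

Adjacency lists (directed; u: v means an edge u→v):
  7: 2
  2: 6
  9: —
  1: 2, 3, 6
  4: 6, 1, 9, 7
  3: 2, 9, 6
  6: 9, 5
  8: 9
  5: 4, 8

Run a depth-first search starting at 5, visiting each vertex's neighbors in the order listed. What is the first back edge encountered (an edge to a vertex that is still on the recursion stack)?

6→5

DFS from 5 (visiting each vertex's neighbors in the order listed); mark gray on enter, black on exit:
5 gray
  4 gray
    6 gray
      9 gray
      9 black
      6→5: 5 is gray → back edge
First back edge: 6 → 5.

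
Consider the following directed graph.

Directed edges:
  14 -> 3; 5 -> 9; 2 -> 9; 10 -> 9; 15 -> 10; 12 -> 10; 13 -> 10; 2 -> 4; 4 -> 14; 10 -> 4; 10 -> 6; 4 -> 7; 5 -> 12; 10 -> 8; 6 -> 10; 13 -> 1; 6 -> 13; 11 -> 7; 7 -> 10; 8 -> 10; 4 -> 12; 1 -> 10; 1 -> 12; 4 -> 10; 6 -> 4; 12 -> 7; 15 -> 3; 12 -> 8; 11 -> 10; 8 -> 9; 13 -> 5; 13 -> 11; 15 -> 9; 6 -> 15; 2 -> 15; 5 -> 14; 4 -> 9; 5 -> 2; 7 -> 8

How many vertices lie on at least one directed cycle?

12

A vertex is on a directed cycle iff it belongs to a strongly connected component of size ≥ 2 (or has a self-loop).
The vertices on cycles are {1, 2, 4, 5, 6, 7, 8, 10, 11, 12, 13, 15} — 12 in total.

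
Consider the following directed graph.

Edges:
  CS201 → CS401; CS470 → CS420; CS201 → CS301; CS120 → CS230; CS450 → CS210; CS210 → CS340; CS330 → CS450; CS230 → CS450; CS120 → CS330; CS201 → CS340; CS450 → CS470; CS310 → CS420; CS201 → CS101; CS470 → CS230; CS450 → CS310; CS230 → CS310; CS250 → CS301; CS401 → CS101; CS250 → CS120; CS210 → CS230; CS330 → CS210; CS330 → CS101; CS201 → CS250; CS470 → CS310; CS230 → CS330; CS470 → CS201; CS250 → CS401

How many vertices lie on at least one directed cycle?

A vertex is on a directed cycle iff it belongs to a strongly connected component of size ≥ 2 (or has a self-loop).
The vertices on cycles are {CS120, CS201, CS210, CS230, CS250, CS330, CS450, CS470} — 8 in total.

8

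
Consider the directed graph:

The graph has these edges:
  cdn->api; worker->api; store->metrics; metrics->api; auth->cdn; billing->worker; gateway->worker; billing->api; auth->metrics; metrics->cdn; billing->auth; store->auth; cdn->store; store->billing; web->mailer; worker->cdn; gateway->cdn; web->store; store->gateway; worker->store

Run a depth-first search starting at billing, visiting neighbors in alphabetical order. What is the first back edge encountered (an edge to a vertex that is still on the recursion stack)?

DFS from billing (visiting neighbors in alphabetical order); mark gray on enter, black on exit:
billing gray
  api gray
  api black
  auth gray
    cdn gray
      cdn→api: api black — skip
      store gray
        store→auth: auth is gray → back edge
First back edge: store → auth.

store->auth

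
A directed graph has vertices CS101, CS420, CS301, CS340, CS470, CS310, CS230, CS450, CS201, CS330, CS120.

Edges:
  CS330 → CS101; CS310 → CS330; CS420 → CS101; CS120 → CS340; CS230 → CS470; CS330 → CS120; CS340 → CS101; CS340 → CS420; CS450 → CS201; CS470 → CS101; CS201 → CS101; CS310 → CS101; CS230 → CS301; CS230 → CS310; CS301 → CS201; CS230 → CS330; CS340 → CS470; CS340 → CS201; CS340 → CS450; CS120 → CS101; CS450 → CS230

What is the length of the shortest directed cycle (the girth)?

For each vertex v, BFS finds the shortest path from v back to v.
The shortest such closed walk is CS450 → CS230 → CS330 → CS120 → CS340 → CS450, length 5.

5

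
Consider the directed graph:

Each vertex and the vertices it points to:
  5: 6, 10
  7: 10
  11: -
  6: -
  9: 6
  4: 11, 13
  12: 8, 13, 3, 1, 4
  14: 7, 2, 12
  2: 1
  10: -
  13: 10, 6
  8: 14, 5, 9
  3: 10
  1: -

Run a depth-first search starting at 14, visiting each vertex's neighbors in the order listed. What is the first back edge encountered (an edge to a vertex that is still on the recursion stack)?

8->14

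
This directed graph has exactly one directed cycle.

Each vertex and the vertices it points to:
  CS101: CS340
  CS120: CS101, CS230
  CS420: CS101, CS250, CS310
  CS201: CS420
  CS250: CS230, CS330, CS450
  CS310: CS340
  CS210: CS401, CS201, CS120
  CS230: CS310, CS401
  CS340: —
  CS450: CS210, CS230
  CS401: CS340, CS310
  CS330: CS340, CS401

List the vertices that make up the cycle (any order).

DFS with gray/black marking from CS250:
CS250 gray
  CS230 gray
    CS310 gray
      CS340 gray
      CS340 black
    CS310 black
    CS401 gray
      CS401→CS340: CS340 black — skip
      CS401→CS310: CS310 black — skip
    CS401 black
  CS230 black
  CS330 gray
    CS330→CS340: CS340 black — skip
    CS330→CS401: CS401 black — skip
  CS330 black
  CS450 gray
    CS210 gray
      CS210→CS401: CS401 black — skip
      CS201 gray
        CS420 gray
          CS101 gray
            CS101→CS340: CS340 black — skip
          CS101 black
          CS420→CS250: CS250 is gray → back edge
Back edge closes the cycle CS250 → CS450 → CS210 → CS201 → CS420 → CS250; its vertices are {CS201, CS210, CS250, CS420, CS450}.

CS201, CS210, CS250, CS420, CS450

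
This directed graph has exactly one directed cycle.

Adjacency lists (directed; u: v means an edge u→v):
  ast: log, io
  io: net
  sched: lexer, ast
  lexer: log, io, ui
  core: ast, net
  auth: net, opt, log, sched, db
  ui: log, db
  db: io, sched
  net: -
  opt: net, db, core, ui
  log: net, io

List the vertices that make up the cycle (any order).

DFS with gray/black marking from sched:
sched gray
  lexer gray
    log gray
      net gray
      net black
      io gray
        io→net: net black — skip
      io black
    log black
    lexer→io: io black — skip
    ui gray
      ui→log: log black — skip
      db gray
        db→io: io black — skip
        db→sched: sched is gray → back edge
Back edge closes the cycle sched → lexer → ui → db → sched; its vertices are {db, ui, lexer, sched}.

db, ui, lexer, sched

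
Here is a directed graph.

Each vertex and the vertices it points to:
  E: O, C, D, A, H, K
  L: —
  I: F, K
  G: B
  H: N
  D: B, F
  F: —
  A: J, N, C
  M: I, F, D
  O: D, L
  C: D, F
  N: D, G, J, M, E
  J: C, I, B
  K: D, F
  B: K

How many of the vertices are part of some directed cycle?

7

A vertex is on a directed cycle iff it belongs to a strongly connected component of size ≥ 2 (or has a self-loop).
The vertices on cycles are {A, B, D, E, H, K, N} — 7 in total.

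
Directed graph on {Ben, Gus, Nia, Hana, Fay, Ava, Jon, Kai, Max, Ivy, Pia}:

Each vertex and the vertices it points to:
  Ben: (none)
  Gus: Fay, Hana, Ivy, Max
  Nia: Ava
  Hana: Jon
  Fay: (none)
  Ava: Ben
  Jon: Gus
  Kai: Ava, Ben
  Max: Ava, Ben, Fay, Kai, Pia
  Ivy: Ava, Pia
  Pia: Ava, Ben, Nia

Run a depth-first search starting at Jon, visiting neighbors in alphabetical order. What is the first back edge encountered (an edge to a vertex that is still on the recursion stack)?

DFS from Jon (visiting neighbors in alphabetical order); mark gray on enter, black on exit:
Jon gray
  Gus gray
    Fay gray
    Fay black
    Hana gray
      Hana→Jon: Jon is gray → back edge
First back edge: Hana → Jon.

Hana->Jon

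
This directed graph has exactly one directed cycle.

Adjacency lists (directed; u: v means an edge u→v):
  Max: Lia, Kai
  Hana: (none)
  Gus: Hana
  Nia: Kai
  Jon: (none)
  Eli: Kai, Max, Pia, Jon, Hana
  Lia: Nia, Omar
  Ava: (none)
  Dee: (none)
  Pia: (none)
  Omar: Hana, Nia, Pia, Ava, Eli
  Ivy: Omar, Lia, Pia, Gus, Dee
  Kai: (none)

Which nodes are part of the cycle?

DFS with gray/black marking from Omar:
Omar gray
  Hana gray
  Hana black
  Nia gray
    Kai gray
    Kai black
  Nia black
  Pia gray
  Pia black
  Ava gray
  Ava black
  Eli gray
    Eli→Kai: Kai black — skip
    Max gray
      Lia gray
        Lia→Nia: Nia black — skip
        Lia→Omar: Omar is gray → back edge
Back edge closes the cycle Omar → Eli → Max → Lia → Omar; its vertices are {Eli, Lia, Max, Omar}.

Eli, Lia, Max, Omar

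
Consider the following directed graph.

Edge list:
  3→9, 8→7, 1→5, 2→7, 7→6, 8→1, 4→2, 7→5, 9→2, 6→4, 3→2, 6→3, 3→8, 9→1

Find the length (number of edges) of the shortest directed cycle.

4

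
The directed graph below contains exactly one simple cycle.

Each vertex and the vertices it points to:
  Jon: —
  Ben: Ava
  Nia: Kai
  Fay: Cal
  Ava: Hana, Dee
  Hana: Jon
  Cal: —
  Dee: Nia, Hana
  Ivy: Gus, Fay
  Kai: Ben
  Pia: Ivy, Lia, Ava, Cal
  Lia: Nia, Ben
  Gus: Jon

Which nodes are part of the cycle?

Ava, Ben, Dee, Kai, Nia

DFS with gray/black marking from Ava:
Ava gray
  Hana gray
    Jon gray
    Jon black
  Hana black
  Dee gray
    Nia gray
      Kai gray
        Ben gray
          Ben→Ava: Ava is gray → back edge
Back edge closes the cycle Ava → Dee → Nia → Kai → Ben → Ava; its vertices are {Ava, Ben, Dee, Kai, Nia}.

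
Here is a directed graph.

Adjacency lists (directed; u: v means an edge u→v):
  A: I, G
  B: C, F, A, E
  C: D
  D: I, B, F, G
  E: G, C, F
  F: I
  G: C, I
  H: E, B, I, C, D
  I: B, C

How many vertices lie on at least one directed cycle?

8

A vertex is on a directed cycle iff it belongs to a strongly connected component of size ≥ 2 (or has a self-loop).
The vertices on cycles are {A, B, C, D, E, F, G, I} — 8 in total.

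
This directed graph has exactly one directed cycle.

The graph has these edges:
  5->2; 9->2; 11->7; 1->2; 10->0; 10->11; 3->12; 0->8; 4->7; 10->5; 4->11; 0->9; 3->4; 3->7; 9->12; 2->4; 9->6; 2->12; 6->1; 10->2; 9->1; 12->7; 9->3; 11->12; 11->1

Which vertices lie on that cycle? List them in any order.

DFS with gray/black marking from 11:
11 gray
  12 gray
    7 gray
    7 black
  12 black
  1 gray
    2 gray
      4 gray
        4→11: 11 is gray → back edge
Back edge closes the cycle 11 → 1 → 2 → 4 → 11; its vertices are {1, 2, 4, 11}.

1, 2, 4, 11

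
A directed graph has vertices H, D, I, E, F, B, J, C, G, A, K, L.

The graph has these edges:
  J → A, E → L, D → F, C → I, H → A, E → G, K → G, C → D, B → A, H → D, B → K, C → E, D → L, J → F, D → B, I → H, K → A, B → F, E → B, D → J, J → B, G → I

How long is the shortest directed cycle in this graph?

6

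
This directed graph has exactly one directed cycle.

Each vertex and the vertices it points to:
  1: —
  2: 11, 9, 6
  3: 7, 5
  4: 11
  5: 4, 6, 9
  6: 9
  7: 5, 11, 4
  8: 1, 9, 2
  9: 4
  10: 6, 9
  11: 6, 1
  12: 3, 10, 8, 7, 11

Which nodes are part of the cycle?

4, 6, 9, 11

DFS with gray/black marking from 11:
11 gray
  6 gray
    9 gray
      4 gray
        4→11: 11 is gray → back edge
Back edge closes the cycle 11 → 6 → 9 → 4 → 11; its vertices are {4, 6, 9, 11}.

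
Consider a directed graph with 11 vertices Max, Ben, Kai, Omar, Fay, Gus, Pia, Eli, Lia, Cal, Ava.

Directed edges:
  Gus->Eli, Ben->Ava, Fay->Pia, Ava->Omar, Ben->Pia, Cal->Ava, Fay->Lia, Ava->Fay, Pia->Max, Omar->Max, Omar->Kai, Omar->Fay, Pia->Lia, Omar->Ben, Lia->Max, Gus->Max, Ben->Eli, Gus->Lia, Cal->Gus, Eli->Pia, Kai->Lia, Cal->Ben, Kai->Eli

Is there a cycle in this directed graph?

DFS with white/gray/black marking, starting from Fay:
Fay gray
  Lia gray
    Max gray
    Max black
  Lia black
  Pia gray
    Pia→Max: Max black — skip
    Pia→Lia: Lia black — skip
  Pia black
Fay black
Ben gray
  Eli gray
    Eli→Pia: Pia black — skip
  Eli black
  Ben→Pia: Pia black — skip
  Ava gray
    Ava→Fay: Fay black — skip
    Omar gray
      Omar→Fay: Fay black — skip
      Kai gray
        Kai→Eli: Eli black — skip
        Kai→Lia: Lia black — skip
      Kai black
      Omar→Max: Max black — skip
      Omar→Ben: Ben is gray → back edge
Back edge found, so a cycle exists: Ben → Ava → Omar → Ben.

Yes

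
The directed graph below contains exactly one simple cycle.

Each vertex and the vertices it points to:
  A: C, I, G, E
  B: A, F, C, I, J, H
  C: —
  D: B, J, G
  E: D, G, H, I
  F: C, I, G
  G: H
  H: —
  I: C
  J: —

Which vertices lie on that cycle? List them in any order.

DFS with gray/black marking from D:
D gray
  B gray
    A gray
      C gray
      C black
      I gray
        I→C: C black — skip
      I black
      G gray
        H gray
        H black
      G black
      E gray
        E→D: D is gray → back edge
Back edge closes the cycle D → B → A → E → D; its vertices are {A, B, D, E}.

A, B, D, E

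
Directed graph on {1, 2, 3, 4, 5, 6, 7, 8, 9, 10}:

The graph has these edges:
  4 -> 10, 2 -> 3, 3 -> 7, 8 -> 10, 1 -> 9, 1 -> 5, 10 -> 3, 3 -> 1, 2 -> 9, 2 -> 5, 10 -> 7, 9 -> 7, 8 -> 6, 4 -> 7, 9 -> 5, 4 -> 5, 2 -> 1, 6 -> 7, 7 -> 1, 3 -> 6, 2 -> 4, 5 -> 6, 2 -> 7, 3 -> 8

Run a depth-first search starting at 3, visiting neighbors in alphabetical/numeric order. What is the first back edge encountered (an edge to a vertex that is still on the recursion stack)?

DFS from 3 (visiting neighbors in alphabetical/numeric order); mark gray on enter, black on exit:
3 gray
  1 gray
    5 gray
      6 gray
        7 gray
          7→1: 1 is gray → back edge
First back edge: 7 → 1.

7→1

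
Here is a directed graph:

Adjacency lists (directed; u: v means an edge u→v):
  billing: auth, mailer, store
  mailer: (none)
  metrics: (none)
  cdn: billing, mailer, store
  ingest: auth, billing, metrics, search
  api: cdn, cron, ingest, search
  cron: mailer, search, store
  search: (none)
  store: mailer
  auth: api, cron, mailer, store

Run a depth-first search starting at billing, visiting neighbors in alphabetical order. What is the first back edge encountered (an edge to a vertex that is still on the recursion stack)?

cdn→billing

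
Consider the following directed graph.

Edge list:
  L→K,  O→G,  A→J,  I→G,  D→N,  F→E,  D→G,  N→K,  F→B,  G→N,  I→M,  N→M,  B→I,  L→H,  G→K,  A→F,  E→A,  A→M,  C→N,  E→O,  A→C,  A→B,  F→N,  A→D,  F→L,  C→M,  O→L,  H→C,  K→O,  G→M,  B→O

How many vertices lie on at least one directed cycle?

A vertex is on a directed cycle iff it belongs to a strongly connected component of size ≥ 2 (or has a self-loop).
The vertices on cycles are {A, C, E, F, G, H, K, L, N, O} — 10 in total.

10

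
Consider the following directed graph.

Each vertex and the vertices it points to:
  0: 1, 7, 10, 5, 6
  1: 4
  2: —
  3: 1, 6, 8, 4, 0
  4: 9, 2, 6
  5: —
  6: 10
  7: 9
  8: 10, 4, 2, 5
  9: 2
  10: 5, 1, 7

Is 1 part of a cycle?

Yes

1 is on a cycle iff 1 can reach itself via ≥1 edge.
1 → 4 → 6 → 10 → 1 — yes.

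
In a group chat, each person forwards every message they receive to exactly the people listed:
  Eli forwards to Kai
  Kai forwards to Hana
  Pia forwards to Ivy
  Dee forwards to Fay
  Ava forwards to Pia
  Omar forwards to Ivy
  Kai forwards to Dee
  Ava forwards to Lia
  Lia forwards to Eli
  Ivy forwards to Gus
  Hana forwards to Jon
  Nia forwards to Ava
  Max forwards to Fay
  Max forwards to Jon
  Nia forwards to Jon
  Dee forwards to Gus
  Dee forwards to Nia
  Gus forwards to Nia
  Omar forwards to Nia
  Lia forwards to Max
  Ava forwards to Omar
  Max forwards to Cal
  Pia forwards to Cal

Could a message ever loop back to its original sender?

DFS with white/gray/black marking, starting from Lia:
Lia gray
  Max gray
    Jon gray
    Jon black
    Cal gray
    Cal black
    Fay gray
    Fay black
  Max black
  Eli gray
    Kai gray
      Hana gray
        Hana→Jon: Jon black — skip
      Hana black
      Dee gray
        Gus gray
          Nia gray
            Ava gray
              Omar gray
                Omar→Nia: Nia is gray → back edge
Back edge found, so a cycle exists: Nia → Ava → Omar → Nia.

Yes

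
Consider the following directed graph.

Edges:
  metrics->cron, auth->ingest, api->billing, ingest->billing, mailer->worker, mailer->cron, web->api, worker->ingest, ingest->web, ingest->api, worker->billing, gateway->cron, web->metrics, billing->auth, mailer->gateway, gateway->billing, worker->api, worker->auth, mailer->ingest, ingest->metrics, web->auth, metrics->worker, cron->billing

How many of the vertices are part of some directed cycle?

8

A vertex is on a directed cycle iff it belongs to a strongly connected component of size ≥ 2 (or has a self-loop).
The vertices on cycles are {api, web, auth, cron, ingest, worker, billing, metrics} — 8 in total.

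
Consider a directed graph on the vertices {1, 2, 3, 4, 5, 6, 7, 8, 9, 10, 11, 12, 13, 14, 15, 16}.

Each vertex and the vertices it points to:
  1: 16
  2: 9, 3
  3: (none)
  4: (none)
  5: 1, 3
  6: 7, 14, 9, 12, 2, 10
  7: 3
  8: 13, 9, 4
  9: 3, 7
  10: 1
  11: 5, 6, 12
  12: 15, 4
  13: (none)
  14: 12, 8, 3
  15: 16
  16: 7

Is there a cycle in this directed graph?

No

DFS with white/gray/black marking, starting from 9:
9 gray
  3 gray
  3 black
  7 gray
    7→3: 3 black — skip
  7 black
9 black
1 gray
  16 gray
    16→7: 7 black — skip
  16 black
1 black
2 gray
  2→9: 9 black — skip
  2→3: 3 black — skip
2 black
4 gray
4 black
5 gray
  5→1: 1 black — skip
  5→3: 3 black — skip
5 black
6 gray
  6→7: 7 black — skip
  14 gray
    12 gray
      15 gray
        15→16: 16 black — skip
      15 black
      12→4: 4 black — skip
    12 black
    8 gray
      13 gray
      13 black
      8→9: 9 black — skip
      8→4: 4 black — skip
    8 black
    14→3: 3 black — skip
  14 black
  6→9: 9 black — skip
  6→12: 12 black — skip
  6→2: 2 black — skip
  10 gray
    10→1: 1 black — skip
  10 black
6 black
11 gray
  11→5: 5 black — skip
  11→6: 6 black — skip
  11→12: 12 black — skip
11 black
Every edge goes to a white or black vertex — no back edge, so the graph is acyclic.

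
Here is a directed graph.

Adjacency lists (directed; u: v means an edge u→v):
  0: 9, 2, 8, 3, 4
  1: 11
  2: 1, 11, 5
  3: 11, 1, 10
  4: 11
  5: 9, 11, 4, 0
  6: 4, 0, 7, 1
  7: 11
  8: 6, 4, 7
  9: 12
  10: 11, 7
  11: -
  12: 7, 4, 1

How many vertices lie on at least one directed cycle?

A vertex is on a directed cycle iff it belongs to a strongly connected component of size ≥ 2 (or has a self-loop).
The vertices on cycles are {0, 2, 5, 6, 8} — 5 in total.

5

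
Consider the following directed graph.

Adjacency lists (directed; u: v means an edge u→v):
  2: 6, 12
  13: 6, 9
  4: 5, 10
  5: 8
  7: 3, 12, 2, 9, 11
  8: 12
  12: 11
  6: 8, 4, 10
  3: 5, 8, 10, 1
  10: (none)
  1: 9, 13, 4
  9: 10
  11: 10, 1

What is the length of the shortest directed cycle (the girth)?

For each vertex v, BFS finds the shortest path from v back to v.
The shortest such closed walk is 5 → 8 → 12 → 11 → 1 → 4 → 5, length 6.

6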